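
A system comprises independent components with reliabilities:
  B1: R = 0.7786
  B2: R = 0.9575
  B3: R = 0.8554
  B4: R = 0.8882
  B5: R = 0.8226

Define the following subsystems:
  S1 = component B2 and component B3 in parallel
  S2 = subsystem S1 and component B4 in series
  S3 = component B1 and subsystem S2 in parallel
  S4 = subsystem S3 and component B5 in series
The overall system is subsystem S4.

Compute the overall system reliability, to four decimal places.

0.8012

Parallel (B2 and B3): 1 − (1 − 0.957500)(1 − 0.855400) = 0.993855
Series ([0.993855] and B4): 0.993855 × 0.888200 = 0.882742
Parallel (B1 and [0.882742]): 1 − (1 − 0.778600)(1 − 0.882742) = 0.974039
Series ([0.974039] and B5): 0.974039 × 0.822600 = 0.8012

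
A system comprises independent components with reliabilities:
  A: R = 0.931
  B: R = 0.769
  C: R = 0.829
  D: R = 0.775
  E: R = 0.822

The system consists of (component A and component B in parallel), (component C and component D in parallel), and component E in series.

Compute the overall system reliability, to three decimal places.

0.778

Parallel (A and B): 1 − (1 − 0.93100)(1 − 0.76900) = 0.98406
Parallel (C and D): 1 − (1 − 0.82900)(1 − 0.77500) = 0.96153
Series ([0.98406], [0.96153], and E): 0.98406 × 0.96153 × 0.82200 = 0.778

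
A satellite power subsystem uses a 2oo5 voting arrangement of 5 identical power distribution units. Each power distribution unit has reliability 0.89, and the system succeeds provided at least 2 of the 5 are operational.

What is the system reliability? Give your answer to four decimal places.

R = Σ_{i=2}^{5} C(5,i) p^i (1−p)^{5−i} with p = 0.89
C(5,2)·0.89^2·0.11^3 = 0.010543
C(5,3)·0.89^3·0.11^2 = 0.085301
C(5,4)·0.89^4·0.11^1 = 0.345082
C(5,5)·0.89^5·0.11^0 = 0.558406
Sum = 0.9993

0.9993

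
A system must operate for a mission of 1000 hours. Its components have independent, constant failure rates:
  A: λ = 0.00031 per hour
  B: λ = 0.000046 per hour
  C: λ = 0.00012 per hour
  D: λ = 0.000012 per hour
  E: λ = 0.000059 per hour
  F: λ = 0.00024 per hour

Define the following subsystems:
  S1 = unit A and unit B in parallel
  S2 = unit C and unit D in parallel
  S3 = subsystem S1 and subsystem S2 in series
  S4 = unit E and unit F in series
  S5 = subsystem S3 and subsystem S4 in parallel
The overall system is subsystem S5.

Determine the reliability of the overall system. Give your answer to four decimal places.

0.9966

R(A) = exp(−0.00031 × 1000) = 0.733447
R(B) = exp(−0.000046 × 1000) = 0.955042
R(C) = exp(−0.00012 × 1000) = 0.886920
R(D) = exp(−0.000012 × 1000) = 0.988072
R(E) = exp(−0.000059 × 1000) = 0.942707
R(F) = exp(−0.00024 × 1000) = 0.786628
Parallel (A and B): 1 − (1 − 0.733447)(1 − 0.955042) = 0.988016
Parallel (C and D): 1 − (1 − 0.886920)(1 − 0.988072) = 0.998651
Series ([0.988016] and [0.998651]): 0.988016 × 0.998651 = 0.986683
Series (E and F): 0.942707 × 0.786628 = 0.741560
Parallel ([0.986683] and [0.741560]): 1 − (1 − 0.986683)(1 − 0.741560) = 0.9966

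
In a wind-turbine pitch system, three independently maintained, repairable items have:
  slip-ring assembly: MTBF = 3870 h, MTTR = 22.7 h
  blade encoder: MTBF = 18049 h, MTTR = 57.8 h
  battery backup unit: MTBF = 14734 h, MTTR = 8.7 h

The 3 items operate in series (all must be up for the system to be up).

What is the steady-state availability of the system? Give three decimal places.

A(slip-ring assembly) = MTBF/(MTBF+MTTR) = 3870/(3870+22.7) = 0.994169
A(blade encoder) = MTBF/(MTBF+MTTR) = 18049/(18049+57.8) = 0.996808
A(battery backup unit) = MTBF/(MTBF+MTTR) = 14734/(14734+8.7) = 0.999410
Series availability: 0.994169 × 0.996808 × 0.999410 = 0.990

0.990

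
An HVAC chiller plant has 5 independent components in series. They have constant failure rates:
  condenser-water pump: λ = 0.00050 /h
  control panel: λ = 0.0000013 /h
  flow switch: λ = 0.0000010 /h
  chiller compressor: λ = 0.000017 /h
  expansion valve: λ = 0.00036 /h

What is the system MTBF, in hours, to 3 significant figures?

Series of exponential components: λ_sys = Σ λ_i
λ_sys = 0.00050 + 0.0000013 + 0.0000010 + 0.000017 + 0.00036 = 8.7930e-04 /h
MTBF = 1 / λ_sys = 1140 h

1140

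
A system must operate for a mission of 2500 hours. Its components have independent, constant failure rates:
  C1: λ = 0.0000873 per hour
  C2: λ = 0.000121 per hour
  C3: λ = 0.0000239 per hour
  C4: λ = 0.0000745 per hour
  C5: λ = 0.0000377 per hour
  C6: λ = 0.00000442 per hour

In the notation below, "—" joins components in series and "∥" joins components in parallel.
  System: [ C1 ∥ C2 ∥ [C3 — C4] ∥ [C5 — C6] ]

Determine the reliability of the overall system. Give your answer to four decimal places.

0.9989

R(C1) = exp(−0.0000873 × 2500) = 0.803924
R(C2) = exp(−0.000121 × 2500) = 0.738968
R(C3) = exp(−0.0000239 × 2500) = 0.942000
R(C4) = exp(−0.0000745 × 2500) = 0.830066
R(C5) = exp(−0.0000377 × 2500) = 0.910055
R(C6) = exp(−0.00000442 × 2500) = 0.989011
Series (C3 and C4): 0.942000 × 0.830066 = 0.781922
Series (C5 and C6): 0.910055 × 0.989011 = 0.900054
Parallel (C1, C2, [0.781922], and [0.900054]): 1 − (1 − 0.803924)(1 − 0.738968)(1 − 0.781922)(1 − 0.900054) = 0.9989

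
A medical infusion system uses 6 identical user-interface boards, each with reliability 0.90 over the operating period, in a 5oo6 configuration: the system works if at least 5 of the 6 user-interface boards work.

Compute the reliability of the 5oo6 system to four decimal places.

0.8857

R = Σ_{i=5}^{6} C(6,i) p^i (1−p)^{6−i} with p = 0.90
C(6,5)·0.90^5·0.10^1 = 0.354294
C(6,6)·0.90^6·0.10^0 = 0.531441
Sum = 0.8857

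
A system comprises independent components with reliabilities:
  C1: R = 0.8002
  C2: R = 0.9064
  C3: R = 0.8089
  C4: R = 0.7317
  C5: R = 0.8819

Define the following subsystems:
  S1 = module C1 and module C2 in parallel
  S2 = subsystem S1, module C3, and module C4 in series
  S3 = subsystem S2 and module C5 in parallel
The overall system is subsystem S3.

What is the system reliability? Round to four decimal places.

Parallel (C1 and C2): 1 − (1 − 0.800200)(1 − 0.906400) = 0.981299
Series ([0.981299], C3, and C4): 0.981299 × 0.808900 × 0.731700 = 0.580804
Parallel ([0.580804] and C5): 1 − (1 − 0.580804)(1 − 0.881900) = 0.9505

0.9505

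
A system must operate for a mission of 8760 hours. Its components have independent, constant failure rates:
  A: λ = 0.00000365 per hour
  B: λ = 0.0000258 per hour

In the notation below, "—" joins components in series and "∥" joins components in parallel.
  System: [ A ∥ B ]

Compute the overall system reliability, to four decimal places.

0.9936

R(A) = exp(−0.00000365 × 8760) = 0.968532
R(B) = exp(−0.0000258 × 8760) = 0.797712
Parallel (A and B): 1 − (1 − 0.968532)(1 − 0.797712) = 0.9936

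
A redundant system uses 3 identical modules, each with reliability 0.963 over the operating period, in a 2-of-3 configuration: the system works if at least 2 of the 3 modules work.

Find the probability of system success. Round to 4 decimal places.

R = Σ_{i=2}^{3} C(3,i) p^i (1−p)^{3−i} with p = 0.963
C(3,2)·0.963^2·0.037^1 = 0.102938
C(3,3)·0.963^3·0.037^0 = 0.893056
Sum = 0.9960

0.9960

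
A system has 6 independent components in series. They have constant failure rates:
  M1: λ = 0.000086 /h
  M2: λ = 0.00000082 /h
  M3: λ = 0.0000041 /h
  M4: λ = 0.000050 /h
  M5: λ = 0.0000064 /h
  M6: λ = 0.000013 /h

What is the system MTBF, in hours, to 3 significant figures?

6240

Series of exponential components: λ_sys = Σ λ_i
λ_sys = 0.000086 + 0.00000082 + 0.0000041 + 0.000050 + 0.0000064 + 0.000013 = 1.6032e-04 /h
MTBF = 1 / λ_sys = 6240 h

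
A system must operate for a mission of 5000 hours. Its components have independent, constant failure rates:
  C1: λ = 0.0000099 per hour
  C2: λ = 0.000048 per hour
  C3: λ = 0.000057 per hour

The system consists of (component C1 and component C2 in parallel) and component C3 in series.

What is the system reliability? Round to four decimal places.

R(C1) = exp(−0.0000099 × 5000) = 0.951705
R(C2) = exp(−0.000048 × 5000) = 0.786628
R(C3) = exp(−0.000057 × 5000) = 0.752014
Parallel (C1 and C2): 1 − (1 − 0.951705)(1 − 0.786628) = 0.989695
Series ([0.989695] and C3): 0.989695 × 0.752014 = 0.7443

0.7443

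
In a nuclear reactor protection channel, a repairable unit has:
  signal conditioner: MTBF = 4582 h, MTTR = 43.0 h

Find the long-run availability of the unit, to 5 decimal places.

A(signal conditioner) = MTBF/(MTBF+MTTR) = 4582/(4582+43.0) = 0.99070

0.99070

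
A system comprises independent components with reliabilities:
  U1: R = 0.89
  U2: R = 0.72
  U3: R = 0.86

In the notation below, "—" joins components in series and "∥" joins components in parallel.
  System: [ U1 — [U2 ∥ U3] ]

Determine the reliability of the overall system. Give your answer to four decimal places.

Parallel (U2 and U3): 1 − (1 − 0.720000)(1 − 0.860000) = 0.960800
Series (U1 and [0.960800]): 0.890000 × 0.960800 = 0.8551

0.8551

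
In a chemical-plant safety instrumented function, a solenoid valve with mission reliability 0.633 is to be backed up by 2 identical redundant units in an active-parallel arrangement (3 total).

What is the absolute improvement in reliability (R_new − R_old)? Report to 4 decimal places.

R_before = 0.633
R_after = 1 − (1 − 0.633)^3 = 0.9506
ΔR = 0.9506 − 0.633 = 0.3176

0.3176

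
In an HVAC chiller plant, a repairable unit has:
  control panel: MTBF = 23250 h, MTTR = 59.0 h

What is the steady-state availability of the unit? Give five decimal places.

0.99747

A(control panel) = MTBF/(MTBF+MTTR) = 23250/(23250+59.0) = 0.99747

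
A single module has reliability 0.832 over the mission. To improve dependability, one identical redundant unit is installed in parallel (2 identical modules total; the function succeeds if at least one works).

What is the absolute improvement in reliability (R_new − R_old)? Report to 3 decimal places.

R_before = 0.832
R_after = 1 − (1 − 0.832)^2 = 0.972
ΔR = 0.972 − 0.832 = 0.140

0.140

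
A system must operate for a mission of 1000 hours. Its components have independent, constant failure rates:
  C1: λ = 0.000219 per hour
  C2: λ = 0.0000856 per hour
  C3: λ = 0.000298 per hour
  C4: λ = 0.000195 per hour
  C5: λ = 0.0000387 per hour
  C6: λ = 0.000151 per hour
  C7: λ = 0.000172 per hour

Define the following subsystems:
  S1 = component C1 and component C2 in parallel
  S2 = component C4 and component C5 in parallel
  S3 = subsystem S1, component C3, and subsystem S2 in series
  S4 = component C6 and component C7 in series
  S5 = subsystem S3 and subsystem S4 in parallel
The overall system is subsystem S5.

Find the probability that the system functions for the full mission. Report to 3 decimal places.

0.924

R(C1) = exp(−0.000219 × 1000) = 0.80332
R(C2) = exp(−0.0000856 × 1000) = 0.91796
R(C3) = exp(−0.000298 × 1000) = 0.74230
R(C4) = exp(−0.000195 × 1000) = 0.82283
R(C5) = exp(−0.0000387 × 1000) = 0.96204
R(C6) = exp(−0.000151 × 1000) = 0.85985
R(C7) = exp(−0.000172 × 1000) = 0.84198
Parallel (C1 and C2): 1 − (1 − 0.80332)(1 − 0.91796) = 0.98386
Parallel (C4 and C5): 1 − (1 − 0.82283)(1 − 0.96204) = 0.99327
Series ([0.98386], C3, and [0.99327]): 0.98386 × 0.74230 × 0.99327 = 0.72540
Series (C6 and C7): 0.85985 × 0.84198 = 0.72398
Parallel ([0.72540] and [0.72398]): 1 − (1 − 0.72540)(1 − 0.72398) = 0.924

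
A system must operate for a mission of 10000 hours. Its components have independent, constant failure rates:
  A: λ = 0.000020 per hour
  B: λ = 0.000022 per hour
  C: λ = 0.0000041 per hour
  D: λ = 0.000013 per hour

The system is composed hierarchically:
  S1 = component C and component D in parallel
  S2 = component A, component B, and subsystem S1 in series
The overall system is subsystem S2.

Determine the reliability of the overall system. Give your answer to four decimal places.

0.6538

R(A) = exp(−0.000020 × 10000) = 0.818731
R(B) = exp(−0.000022 × 10000) = 0.802519
R(C) = exp(−0.0000041 × 10000) = 0.959829
R(D) = exp(−0.000013 × 10000) = 0.878095
Parallel (C and D): 1 − (1 − 0.959829)(1 − 0.878095) = 0.995103
Series (A, B, and [0.995103]): 0.818731 × 0.802519 × 0.995103 = 0.6538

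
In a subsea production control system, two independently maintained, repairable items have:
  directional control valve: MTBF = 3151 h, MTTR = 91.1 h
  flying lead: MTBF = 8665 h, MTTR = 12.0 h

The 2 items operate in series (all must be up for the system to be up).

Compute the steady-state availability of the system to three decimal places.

A(directional control valve) = MTBF/(MTBF+MTTR) = 3151/(3151+91.1) = 0.971901
A(flying lead) = MTBF/(MTBF+MTTR) = 8665/(8665+12.0) = 0.998617
Series availability: 0.971901 × 0.998617 = 0.971

0.971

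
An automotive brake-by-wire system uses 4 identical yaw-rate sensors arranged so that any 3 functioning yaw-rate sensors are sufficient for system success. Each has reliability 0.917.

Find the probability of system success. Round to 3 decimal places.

R = Σ_{i=3}^{4} C(4,i) p^i (1−p)^{4−i} with p = 0.917
C(4,3)·0.917^3·0.083^1 = 0.25600
C(4,4)·0.917^4·0.083^0 = 0.70709
Sum = 0.963

0.963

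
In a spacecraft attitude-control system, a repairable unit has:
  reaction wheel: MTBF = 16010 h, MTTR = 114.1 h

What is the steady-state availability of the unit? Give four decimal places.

A(reaction wheel) = MTBF/(MTBF+MTTR) = 16010/(16010+114.1) = 0.9929

0.9929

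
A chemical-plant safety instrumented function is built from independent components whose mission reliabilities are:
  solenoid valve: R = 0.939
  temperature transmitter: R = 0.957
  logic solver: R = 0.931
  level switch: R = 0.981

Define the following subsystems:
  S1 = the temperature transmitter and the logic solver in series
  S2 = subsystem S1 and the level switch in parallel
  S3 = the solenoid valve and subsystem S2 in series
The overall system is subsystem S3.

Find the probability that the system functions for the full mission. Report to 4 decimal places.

0.9371

Series (temperature transmitter and logic solver): 0.957000 × 0.931000 = 0.890967
Parallel ([0.890967] and level switch): 1 − (1 − 0.890967)(1 − 0.981000) = 0.997928
Series (solenoid valve and [0.997928]): 0.939000 × 0.997928 = 0.9371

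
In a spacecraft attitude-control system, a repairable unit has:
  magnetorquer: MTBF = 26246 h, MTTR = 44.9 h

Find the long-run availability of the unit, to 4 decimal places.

A(magnetorquer) = MTBF/(MTBF+MTTR) = 26246/(26246+44.9) = 0.9983

0.9983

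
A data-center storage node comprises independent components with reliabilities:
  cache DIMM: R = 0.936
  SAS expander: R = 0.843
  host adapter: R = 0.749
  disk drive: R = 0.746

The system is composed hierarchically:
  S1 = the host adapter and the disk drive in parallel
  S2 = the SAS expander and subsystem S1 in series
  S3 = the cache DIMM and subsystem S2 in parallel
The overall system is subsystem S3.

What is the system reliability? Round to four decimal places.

Parallel (host adapter and disk drive): 1 − (1 − 0.749000)(1 − 0.746000) = 0.936246
Series (SAS expander and [0.936246]): 0.843000 × 0.936246 = 0.789255
Parallel (cache DIMM and [0.789255]): 1 − (1 − 0.936000)(1 − 0.789255) = 0.9865

0.9865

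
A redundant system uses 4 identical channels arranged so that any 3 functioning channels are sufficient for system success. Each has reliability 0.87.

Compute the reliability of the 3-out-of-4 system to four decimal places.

0.9153

R = Σ_{i=3}^{4} C(4,i) p^i (1−p)^{4−i} with p = 0.87
C(4,3)·0.87^3·0.13^1 = 0.342422
C(4,4)·0.87^4·0.13^0 = 0.572898
Sum = 0.9153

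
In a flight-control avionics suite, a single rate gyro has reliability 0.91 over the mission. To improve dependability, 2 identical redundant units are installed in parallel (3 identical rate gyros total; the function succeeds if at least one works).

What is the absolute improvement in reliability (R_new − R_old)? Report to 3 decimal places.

R_before = 0.91
R_after = 1 − (1 − 0.91)^3 = 0.999
ΔR = 0.999 − 0.91 = 0.089

0.089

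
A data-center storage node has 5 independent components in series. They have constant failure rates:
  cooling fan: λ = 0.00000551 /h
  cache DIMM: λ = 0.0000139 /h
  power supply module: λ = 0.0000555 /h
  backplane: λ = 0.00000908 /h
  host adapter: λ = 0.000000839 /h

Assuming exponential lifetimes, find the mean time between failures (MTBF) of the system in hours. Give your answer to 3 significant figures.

11800

Series of exponential components: λ_sys = Σ λ_i
λ_sys = 0.00000551 + 0.0000139 + 0.0000555 + 0.00000908 + 0.000000839 = 8.4829e-05 /h
MTBF = 1 / λ_sys = 11800 h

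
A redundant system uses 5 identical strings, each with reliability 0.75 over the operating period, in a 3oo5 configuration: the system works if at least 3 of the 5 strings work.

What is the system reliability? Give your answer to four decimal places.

0.8965

R = Σ_{i=3}^{5} C(5,i) p^i (1−p)^{5−i} with p = 0.75
C(5,3)·0.75^3·0.25^2 = 0.263672
C(5,4)·0.75^4·0.25^1 = 0.395508
C(5,5)·0.75^5·0.25^0 = 0.237305
Sum = 0.8965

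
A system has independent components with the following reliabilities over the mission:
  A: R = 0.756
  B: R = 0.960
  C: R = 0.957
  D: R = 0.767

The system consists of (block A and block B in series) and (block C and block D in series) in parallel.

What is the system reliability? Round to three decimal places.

Series (A and B): 0.75600 × 0.96000 = 0.72576
Series (C and D): 0.95700 × 0.76700 = 0.73402
Parallel ([0.72576] and [0.73402]): 1 − (1 − 0.72576)(1 − 0.73402) = 0.927

0.927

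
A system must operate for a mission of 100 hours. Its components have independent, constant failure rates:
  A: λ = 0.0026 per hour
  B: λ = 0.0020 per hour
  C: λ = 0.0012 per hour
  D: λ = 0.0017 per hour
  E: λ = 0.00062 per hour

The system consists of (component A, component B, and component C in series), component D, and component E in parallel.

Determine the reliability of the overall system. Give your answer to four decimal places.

R(A) = exp(−0.0026 × 100) = 0.771052
R(B) = exp(−0.0020 × 100) = 0.818731
R(C) = exp(−0.0012 × 100) = 0.886920
R(D) = exp(−0.0017 × 100) = 0.843665
R(E) = exp(−0.00062 × 100) = 0.939883
Series (A, B, and C): 0.771052 × 0.818731 × 0.886920 = 0.559899
Parallel ([0.559899], D, and E): 1 − (1 − 0.559899)(1 − 0.843665)(1 − 0.939883) = 0.9959

0.9959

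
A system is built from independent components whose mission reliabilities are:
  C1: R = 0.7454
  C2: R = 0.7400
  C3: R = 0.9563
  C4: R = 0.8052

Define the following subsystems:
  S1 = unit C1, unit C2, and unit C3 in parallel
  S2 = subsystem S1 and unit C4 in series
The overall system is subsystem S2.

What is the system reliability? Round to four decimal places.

Parallel (C1, C2, and C3): 1 − (1 − 0.745400)(1 − 0.740000)(1 − 0.956300) = 0.997107
Series ([0.997107] and C4): 0.997107 × 0.805200 = 0.8029

0.8029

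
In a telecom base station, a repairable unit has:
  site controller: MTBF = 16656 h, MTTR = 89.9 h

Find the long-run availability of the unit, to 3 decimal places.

A(site controller) = MTBF/(MTBF+MTTR) = 16656/(16656+89.9) = 0.995

0.995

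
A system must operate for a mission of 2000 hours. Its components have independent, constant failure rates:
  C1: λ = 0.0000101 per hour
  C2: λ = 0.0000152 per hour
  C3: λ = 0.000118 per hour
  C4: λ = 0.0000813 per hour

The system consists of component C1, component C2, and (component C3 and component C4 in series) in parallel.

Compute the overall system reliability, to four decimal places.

R(C1) = exp(−0.0000101 × 2000) = 0.980003
R(C2) = exp(−0.0000152 × 2000) = 0.970057
R(C3) = exp(−0.000118 × 2000) = 0.789781
R(C4) = exp(−0.0000813 × 2000) = 0.849931
Series (C3 and C4): 0.789781 × 0.849931 = 0.671259
Parallel (C1, C2, and [0.671259]): 1 − (1 − 0.980003)(1 − 0.970057)(1 − 0.671259) = 0.9998

0.9998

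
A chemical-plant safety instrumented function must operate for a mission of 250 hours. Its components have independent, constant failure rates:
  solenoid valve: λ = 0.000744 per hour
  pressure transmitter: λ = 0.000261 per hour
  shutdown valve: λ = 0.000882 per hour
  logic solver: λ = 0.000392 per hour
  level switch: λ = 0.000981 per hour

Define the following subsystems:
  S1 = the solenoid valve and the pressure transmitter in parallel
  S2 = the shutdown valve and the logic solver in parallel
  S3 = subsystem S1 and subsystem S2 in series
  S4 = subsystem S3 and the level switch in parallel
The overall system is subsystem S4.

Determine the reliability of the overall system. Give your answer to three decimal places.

0.994

R(solenoid valve) = exp(−0.000744 × 250) = 0.83027
R(pressure transmitter) = exp(−0.000261 × 250) = 0.93683
R(shutdown valve) = exp(−0.000882 × 250) = 0.80212
R(logic solver) = exp(−0.000392 × 250) = 0.90665
R(level switch) = exp(−0.000981 × 250) = 0.78251
Parallel (solenoid valve and pressure transmitter): 1 − (1 − 0.83027)(1 − 0.93683) = 0.98928
Parallel (shutdown valve and logic solver): 1 − (1 − 0.80212)(1 − 0.90665) = 0.98153
Series ([0.98928] and [0.98153]): 0.98928 × 0.98153 = 0.97101
Parallel ([0.97101] and level switch): 1 − (1 − 0.97101)(1 − 0.78251) = 0.994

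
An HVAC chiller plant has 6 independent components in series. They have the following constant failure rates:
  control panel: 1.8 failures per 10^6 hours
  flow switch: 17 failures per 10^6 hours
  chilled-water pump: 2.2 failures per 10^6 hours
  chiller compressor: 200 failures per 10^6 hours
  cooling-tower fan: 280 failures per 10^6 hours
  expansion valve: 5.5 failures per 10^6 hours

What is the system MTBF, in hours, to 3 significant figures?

1970

Series of exponential components: λ_sys = Σ λ_i
λ_sys = 0.0000018 + 0.000017 + 0.0000022 + 0.00020 + 0.00028 + 0.0000055 = 5.0650e-04 /h
MTBF = 1 / λ_sys = 1970 h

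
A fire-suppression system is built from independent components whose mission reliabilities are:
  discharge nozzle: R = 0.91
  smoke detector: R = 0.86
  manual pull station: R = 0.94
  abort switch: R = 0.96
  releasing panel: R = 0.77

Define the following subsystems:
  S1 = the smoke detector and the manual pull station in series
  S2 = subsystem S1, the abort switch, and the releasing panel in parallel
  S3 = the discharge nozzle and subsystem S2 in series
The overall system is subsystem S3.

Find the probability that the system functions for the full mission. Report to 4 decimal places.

0.9084

Series (smoke detector and manual pull station): 0.860000 × 0.940000 = 0.808400
Parallel ([0.808400], abort switch, and releasing panel): 1 − (1 − 0.808400)(1 − 0.960000)(1 − 0.770000) = 0.998237
Series (discharge nozzle and [0.998237]): 0.910000 × 0.998237 = 0.9084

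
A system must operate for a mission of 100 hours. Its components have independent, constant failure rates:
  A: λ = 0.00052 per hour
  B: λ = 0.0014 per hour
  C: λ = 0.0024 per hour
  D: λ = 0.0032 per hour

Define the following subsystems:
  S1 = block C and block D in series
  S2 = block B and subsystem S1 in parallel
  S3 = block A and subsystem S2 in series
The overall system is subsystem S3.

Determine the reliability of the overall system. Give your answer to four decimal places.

R(A) = exp(−0.00052 × 100) = 0.949329
R(B) = exp(−0.0014 × 100) = 0.869358
R(C) = exp(−0.0024 × 100) = 0.786628
R(D) = exp(−0.0032 × 100) = 0.726149
Series (C and D): 0.786628 × 0.726149 = 0.571209
Parallel (B and [0.571209]): 1 − (1 − 0.869358)(1 − 0.571209) = 0.943982
Series (A and [0.943982]): 0.949329 × 0.943982 = 0.8961

0.8961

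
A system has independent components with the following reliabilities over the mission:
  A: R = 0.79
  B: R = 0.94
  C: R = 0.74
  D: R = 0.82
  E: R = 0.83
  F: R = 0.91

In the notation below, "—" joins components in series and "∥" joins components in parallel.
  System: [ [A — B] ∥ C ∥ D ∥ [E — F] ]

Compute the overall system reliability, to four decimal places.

0.9971

Series (A and B): 0.790000 × 0.940000 = 0.742600
Series (E and F): 0.830000 × 0.910000 = 0.755300
Parallel ([0.742600], C, D, and [0.755300]): 1 − (1 − 0.742600)(1 − 0.740000)(1 − 0.820000)(1 − 0.755300) = 0.9971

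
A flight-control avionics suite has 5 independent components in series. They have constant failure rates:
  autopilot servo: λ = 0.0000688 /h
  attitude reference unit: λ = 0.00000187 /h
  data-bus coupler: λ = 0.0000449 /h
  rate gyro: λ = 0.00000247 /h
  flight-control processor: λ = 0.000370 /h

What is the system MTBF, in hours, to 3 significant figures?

Series of exponential components: λ_sys = Σ λ_i
λ_sys = 0.0000688 + 0.00000187 + 0.0000449 + 0.00000247 + 0.000370 = 4.8804e-04 /h
MTBF = 1 / λ_sys = 2050 h

2050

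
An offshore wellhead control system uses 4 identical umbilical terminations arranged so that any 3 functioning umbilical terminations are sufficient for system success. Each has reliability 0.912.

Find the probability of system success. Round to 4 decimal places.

R = Σ_{i=3}^{4} C(4,i) p^i (1−p)^{4−i} with p = 0.912
C(4,3)·0.912^3·0.088^1 = 0.267010
C(4,4)·0.912^4·0.088^0 = 0.691798
Sum = 0.9588

0.9588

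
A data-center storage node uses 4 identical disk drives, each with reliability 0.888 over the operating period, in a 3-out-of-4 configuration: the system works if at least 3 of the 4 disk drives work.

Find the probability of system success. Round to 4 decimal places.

0.9355

R = Σ_{i=3}^{4} C(4,i) p^i (1−p)^{4−i} with p = 0.888
C(4,3)·0.888^3·0.112^1 = 0.313702
C(4,4)·0.888^4·0.112^0 = 0.621802
Sum = 0.9355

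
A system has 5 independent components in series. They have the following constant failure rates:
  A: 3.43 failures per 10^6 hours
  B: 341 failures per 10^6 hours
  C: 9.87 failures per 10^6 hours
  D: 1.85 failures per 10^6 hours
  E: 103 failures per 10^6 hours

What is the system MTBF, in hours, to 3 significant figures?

Series of exponential components: λ_sys = Σ λ_i
λ_sys = 0.00000343 + 0.000341 + 0.00000987 + 0.00000185 + 0.000103 = 4.5915e-04 /h
MTBF = 1 / λ_sys = 2180 h

2180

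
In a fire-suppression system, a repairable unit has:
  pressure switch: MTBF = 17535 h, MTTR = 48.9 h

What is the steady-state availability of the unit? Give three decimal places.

0.997

A(pressure switch) = MTBF/(MTBF+MTTR) = 17535/(17535+48.9) = 0.997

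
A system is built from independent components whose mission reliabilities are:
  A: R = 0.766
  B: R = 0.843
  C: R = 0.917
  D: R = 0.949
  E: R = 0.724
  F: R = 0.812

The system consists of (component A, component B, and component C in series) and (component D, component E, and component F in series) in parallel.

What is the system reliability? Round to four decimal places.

Series (A, B, and C): 0.766000 × 0.843000 × 0.917000 = 0.592142
Series (D, E, and F): 0.949000 × 0.724000 × 0.812000 = 0.557906
Parallel ([0.592142] and [0.557906]): 1 − (1 − 0.592142)(1 − 0.557906) = 0.8197

0.8197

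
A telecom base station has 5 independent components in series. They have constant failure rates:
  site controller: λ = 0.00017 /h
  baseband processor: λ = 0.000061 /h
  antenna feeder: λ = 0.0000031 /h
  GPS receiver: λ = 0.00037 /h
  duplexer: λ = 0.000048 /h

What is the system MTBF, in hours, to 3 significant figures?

1530

Series of exponential components: λ_sys = Σ λ_i
λ_sys = 0.00017 + 0.000061 + 0.0000031 + 0.00037 + 0.000048 = 6.5210e-04 /h
MTBF = 1 / λ_sys = 1530 h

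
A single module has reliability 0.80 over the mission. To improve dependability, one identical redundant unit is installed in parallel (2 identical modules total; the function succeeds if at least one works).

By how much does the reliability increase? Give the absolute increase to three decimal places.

R_before = 0.80
R_after = 1 − (1 − 0.80)^2 = 0.960
ΔR = 0.960 − 0.80 = 0.160

0.160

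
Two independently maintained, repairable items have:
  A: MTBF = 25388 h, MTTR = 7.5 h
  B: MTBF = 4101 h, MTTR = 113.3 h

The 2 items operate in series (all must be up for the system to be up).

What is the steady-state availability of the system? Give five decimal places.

0.97283

A(A) = MTBF/(MTBF+MTTR) = 25388/(25388+7.5) = 0.999705
A(B) = MTBF/(MTBF+MTTR) = 4101/(4101+113.3) = 0.973115
Series availability: 0.999705 × 0.973115 = 0.97283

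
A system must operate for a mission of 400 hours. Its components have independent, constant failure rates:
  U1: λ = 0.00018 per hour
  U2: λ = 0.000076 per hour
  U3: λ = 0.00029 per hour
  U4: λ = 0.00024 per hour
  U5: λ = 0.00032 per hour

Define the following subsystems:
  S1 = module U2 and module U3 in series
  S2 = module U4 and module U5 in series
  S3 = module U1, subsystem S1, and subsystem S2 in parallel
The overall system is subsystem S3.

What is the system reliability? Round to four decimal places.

0.9981

R(U1) = exp(−0.00018 × 400) = 0.930531
R(U2) = exp(−0.000076 × 400) = 0.970057
R(U3) = exp(−0.00029 × 400) = 0.890475
R(U4) = exp(−0.00024 × 400) = 0.908464
R(U5) = exp(−0.00032 × 400) = 0.879853
Series (U2 and U3): 0.970057 × 0.890475 = 0.863812
Series (U4 and U5): 0.908464 × 0.879853 = 0.799315
Parallel (U1, [0.863812], and [0.799315]): 1 − (1 − 0.930531)(1 − 0.863812)(1 − 0.799315) = 0.9981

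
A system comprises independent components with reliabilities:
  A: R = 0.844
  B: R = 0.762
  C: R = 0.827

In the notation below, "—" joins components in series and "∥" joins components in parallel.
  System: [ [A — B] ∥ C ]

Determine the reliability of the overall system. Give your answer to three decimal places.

0.938

Series (A and B): 0.84400 × 0.76200 = 0.64313
Parallel ([0.64313] and C): 1 − (1 − 0.64313)(1 − 0.82700) = 0.938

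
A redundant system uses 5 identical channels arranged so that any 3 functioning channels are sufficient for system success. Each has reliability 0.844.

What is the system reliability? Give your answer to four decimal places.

R = Σ_{i=3}^{5} C(5,i) p^i (1−p)^{5−i} with p = 0.844
C(5,3)·0.844^3·0.156^2 = 0.146311
C(5,4)·0.844^4·0.156^1 = 0.395790
C(5,5)·0.844^5·0.156^0 = 0.428265
Sum = 0.9704

0.9704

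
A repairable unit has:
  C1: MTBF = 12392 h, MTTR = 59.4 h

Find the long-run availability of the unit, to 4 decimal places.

0.9952

A(C1) = MTBF/(MTBF+MTTR) = 12392/(12392+59.4) = 0.9952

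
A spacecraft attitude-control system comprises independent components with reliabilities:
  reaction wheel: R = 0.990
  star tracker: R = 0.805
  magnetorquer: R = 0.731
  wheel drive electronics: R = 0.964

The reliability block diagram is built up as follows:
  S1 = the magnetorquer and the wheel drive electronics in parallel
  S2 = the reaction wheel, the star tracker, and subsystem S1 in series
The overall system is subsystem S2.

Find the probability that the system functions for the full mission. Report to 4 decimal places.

0.7892

Parallel (magnetorquer and wheel drive electronics): 1 − (1 − 0.731000)(1 − 0.964000) = 0.990316
Series (reaction wheel, star tracker, and [0.990316]): 0.990000 × 0.805000 × 0.990316 = 0.7892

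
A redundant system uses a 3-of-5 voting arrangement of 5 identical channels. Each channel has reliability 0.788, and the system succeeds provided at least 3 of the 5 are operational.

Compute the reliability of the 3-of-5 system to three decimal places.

R = Σ_{i=3}^{5} C(5,i) p^i (1−p)^{5−i} with p = 0.788
C(5,3)·0.788^3·0.212^2 = 0.21991
C(5,4)·0.788^4·0.212^1 = 0.40871
C(5,5)·0.788^5·0.212^0 = 0.30383
Sum = 0.932

0.932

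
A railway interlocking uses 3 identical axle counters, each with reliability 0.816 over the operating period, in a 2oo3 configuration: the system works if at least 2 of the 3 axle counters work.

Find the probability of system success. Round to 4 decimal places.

0.9109

R = Σ_{i=2}^{3} C(3,i) p^i (1−p)^{3−i} with p = 0.816
C(3,2)·0.816^2·0.184^1 = 0.367553
C(3,3)·0.816^3·0.184^0 = 0.543338
Sum = 0.9109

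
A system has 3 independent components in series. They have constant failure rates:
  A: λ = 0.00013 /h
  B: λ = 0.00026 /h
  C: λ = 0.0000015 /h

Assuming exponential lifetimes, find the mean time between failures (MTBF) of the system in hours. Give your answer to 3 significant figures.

2550

Series of exponential components: λ_sys = Σ λ_i
λ_sys = 0.00013 + 0.00026 + 0.0000015 = 3.9150e-04 /h
MTBF = 1 / λ_sys = 2550 h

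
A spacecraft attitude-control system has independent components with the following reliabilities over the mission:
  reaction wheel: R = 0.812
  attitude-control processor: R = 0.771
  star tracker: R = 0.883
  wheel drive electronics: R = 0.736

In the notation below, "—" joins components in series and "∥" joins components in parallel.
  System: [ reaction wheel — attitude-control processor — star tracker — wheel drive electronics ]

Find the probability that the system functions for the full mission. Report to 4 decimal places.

Series (reaction wheel, attitude-control processor, star tracker, and wheel drive electronics): 0.812000 × 0.771000 × 0.883000 × 0.736000 = 0.4069

0.4069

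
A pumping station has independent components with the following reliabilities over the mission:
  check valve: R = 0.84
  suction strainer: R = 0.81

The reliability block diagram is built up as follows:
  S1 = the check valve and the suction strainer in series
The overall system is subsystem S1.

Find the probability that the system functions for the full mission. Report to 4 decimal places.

Series (check valve and suction strainer): 0.840000 × 0.810000 = 0.6804

0.6804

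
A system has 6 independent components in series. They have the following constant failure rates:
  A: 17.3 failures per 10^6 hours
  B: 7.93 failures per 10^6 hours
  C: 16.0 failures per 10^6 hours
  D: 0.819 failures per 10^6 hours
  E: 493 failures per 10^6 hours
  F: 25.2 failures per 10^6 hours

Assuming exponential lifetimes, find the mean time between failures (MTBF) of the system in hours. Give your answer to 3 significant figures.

1780

Series of exponential components: λ_sys = Σ λ_i
λ_sys = 0.0000173 + 0.00000793 + 0.0000160 + 0.000000819 + 0.000493 + 0.0000252 = 5.6025e-04 /h
MTBF = 1 / λ_sys = 1780 h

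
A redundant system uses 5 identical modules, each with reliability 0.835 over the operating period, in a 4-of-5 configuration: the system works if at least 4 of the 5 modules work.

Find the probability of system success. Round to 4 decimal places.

R = Σ_{i=4}^{5} C(5,i) p^i (1−p)^{5−i} with p = 0.835
C(5,4)·0.835^4·0.165^1 = 0.401051
C(5,5)·0.835^5·0.165^0 = 0.405912
Sum = 0.8070

0.8070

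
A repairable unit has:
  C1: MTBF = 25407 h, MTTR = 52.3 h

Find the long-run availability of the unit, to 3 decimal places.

0.998

A(C1) = MTBF/(MTBF+MTTR) = 25407/(25407+52.3) = 0.998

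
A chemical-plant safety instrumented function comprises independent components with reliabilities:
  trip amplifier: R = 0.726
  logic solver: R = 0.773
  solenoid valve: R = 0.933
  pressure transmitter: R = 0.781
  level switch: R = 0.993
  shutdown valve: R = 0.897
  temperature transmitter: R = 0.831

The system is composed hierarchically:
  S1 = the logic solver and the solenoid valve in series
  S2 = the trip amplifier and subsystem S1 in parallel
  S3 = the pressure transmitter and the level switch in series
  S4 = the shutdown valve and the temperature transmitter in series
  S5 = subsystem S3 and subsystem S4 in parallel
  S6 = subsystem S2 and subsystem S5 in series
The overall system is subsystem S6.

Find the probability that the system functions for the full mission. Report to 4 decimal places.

Series (logic solver and solenoid valve): 0.773000 × 0.933000 = 0.721209
Parallel (trip amplifier and [0.721209]): 1 − (1 − 0.726000)(1 − 0.721209) = 0.923611
Series (pressure transmitter and level switch): 0.781000 × 0.993000 = 0.775533
Series (shutdown valve and temperature transmitter): 0.897000 × 0.831000 = 0.745407
Parallel ([0.775533] and [0.745407]): 1 − (1 − 0.775533)(1 − 0.745407) = 0.942852
Series ([0.923611] and [0.942852]): 0.923611 × 0.942852 = 0.8708

0.8708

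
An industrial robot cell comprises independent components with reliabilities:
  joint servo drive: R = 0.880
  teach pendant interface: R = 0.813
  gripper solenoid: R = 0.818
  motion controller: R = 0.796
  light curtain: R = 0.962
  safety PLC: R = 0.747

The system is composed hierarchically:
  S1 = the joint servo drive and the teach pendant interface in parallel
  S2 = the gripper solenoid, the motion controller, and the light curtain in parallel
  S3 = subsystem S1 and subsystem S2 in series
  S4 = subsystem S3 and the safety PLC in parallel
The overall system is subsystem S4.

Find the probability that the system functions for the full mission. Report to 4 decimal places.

0.9940

Parallel (joint servo drive and teach pendant interface): 1 − (1 − 0.880000)(1 − 0.813000) = 0.977560
Parallel (gripper solenoid, motion controller, and light curtain): 1 − (1 − 0.818000)(1 − 0.796000)(1 − 0.962000) = 0.998589
Series ([0.977560] and [0.998589]): 0.977560 × 0.998589 = 0.976181
Parallel ([0.976181] and safety PLC): 1 − (1 − 0.976181)(1 − 0.747000) = 0.9940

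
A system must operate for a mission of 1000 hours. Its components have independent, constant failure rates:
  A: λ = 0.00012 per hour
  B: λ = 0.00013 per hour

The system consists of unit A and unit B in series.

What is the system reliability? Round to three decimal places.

0.779

R(A) = exp(−0.00012 × 1000) = 0.88692
R(B) = exp(−0.00013 × 1000) = 0.87810
Series (A and B): 0.88692 × 0.87810 = 0.779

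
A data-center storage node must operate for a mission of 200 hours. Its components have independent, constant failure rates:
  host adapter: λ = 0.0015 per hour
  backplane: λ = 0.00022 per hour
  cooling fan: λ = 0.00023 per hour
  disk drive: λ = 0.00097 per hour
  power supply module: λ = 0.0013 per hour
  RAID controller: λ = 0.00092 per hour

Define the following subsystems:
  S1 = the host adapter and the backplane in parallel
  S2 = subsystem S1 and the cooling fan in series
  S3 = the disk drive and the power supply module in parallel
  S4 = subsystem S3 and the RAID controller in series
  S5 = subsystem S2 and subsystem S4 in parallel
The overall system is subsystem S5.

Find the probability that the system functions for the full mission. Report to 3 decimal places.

R(host adapter) = exp(−0.0015 × 200) = 0.74082
R(backplane) = exp(−0.00022 × 200) = 0.95695
R(cooling fan) = exp(−0.00023 × 200) = 0.95504
R(disk drive) = exp(−0.00097 × 200) = 0.82366
R(power supply module) = exp(−0.0013 × 200) = 0.77105
R(RAID controller) = exp(−0.00092 × 200) = 0.83194
Parallel (host adapter and backplane): 1 − (1 − 0.74082)(1 − 0.95695) = 0.98884
Series ([0.98884] and cooling fan): 0.98884 × 0.95504 = 0.94438
Parallel (disk drive and power supply module): 1 − (1 − 0.82366)(1 − 0.77105) = 0.95963
Series ([0.95963] and RAID controller): 0.95963 × 0.83194 = 0.79835
Parallel ([0.94438] and [0.79835]): 1 − (1 − 0.94438)(1 − 0.79835) = 0.989

0.989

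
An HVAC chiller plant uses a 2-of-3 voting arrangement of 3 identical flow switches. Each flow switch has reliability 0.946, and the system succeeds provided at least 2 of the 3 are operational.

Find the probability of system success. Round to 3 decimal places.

R = Σ_{i=2}^{3} C(3,i) p^i (1−p)^{3−i} with p = 0.946
C(3,2)·0.946^2·0.054^1 = 0.14498
C(3,3)·0.946^3·0.054^0 = 0.84659
Sum = 0.992

0.992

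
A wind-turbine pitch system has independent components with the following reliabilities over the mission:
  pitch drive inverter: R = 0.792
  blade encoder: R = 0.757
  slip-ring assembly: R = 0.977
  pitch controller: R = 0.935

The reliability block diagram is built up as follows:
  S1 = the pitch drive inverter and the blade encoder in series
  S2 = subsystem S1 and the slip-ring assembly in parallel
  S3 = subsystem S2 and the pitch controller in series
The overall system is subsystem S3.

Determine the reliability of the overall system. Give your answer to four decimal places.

Series (pitch drive inverter and blade encoder): 0.792000 × 0.757000 = 0.599544
Parallel ([0.599544] and slip-ring assembly): 1 − (1 − 0.599544)(1 − 0.977000) = 0.990790
Series ([0.990790] and pitch controller): 0.990790 × 0.935000 = 0.9264

0.9264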